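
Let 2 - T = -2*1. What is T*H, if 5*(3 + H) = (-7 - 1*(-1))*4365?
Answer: -20964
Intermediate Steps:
H = -5241 (H = -3 + ((-7 - 1*(-1))*4365)/5 = -3 + ((-7 + 1)*4365)/5 = -3 + (-6*4365)/5 = -3 + (1/5)*(-26190) = -3 - 5238 = -5241)
T = 4 (T = 2 - (-2) = 2 - 1*(-2) = 2 + 2 = 4)
T*H = 4*(-5241) = -20964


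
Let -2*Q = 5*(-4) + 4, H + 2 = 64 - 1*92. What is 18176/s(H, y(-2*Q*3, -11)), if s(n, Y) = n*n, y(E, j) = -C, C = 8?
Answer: 4544/225 ≈ 20.196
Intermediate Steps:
H = -30 (H = -2 + (64 - 1*92) = -2 + (64 - 92) = -2 - 28 = -30)
Q = 8 (Q = -(5*(-4) + 4)/2 = -(-20 + 4)/2 = -1/2*(-16) = 8)
y(E, j) = -8 (y(E, j) = -1*8 = -8)
s(n, Y) = n**2
18176/s(H, y(-2*Q*3, -11)) = 18176/((-30)**2) = 18176/900 = 18176*(1/900) = 4544/225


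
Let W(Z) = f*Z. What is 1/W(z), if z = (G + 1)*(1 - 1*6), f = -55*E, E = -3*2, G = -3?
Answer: 1/3300 ≈ 0.00030303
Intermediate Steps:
E = -6
f = 330 (f = -55*(-6) = 330)
z = 10 (z = (-3 + 1)*(1 - 1*6) = -2*(1 - 6) = -2*(-5) = 10)
W(Z) = 330*Z
1/W(z) = 1/(330*10) = 1/3300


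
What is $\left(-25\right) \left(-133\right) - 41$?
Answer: $3284$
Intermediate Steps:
$\left(-25\right) \left(-133\right) - 41 = 3325 - 41 = 3284$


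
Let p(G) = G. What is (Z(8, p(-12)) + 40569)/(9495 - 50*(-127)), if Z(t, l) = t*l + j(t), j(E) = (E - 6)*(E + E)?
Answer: 8101/3169 ≈ 2.5563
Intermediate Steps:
j(E) = 2*E*(-6 + E) (j(E) = (-6 + E)*(2*E) = 2*E*(-6 + E))
Z(t, l) = l*t + 2*t*(-6 + t) (Z(t, l) = t*l + 2*t*(-6 + t) = l*t + 2*t*(-6 + t))
(Z(8, p(-12)) + 40569)/(9495 - 50*(-127)) = (8*(-12 - 12 + 2*8) + 40569)/(9495 - 50*(-127)) = (8*(-12 - 12 + 16) + 40569)/(9495 + 6350) = (8*(-8) + 40569)/15845 = (-64 + 40569)*(1/15845) = 40505*(1/15845) = 8101/3169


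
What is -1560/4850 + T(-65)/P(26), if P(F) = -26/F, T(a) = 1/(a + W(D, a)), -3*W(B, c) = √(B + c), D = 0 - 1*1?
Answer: 3*(-52*√66 + 9655*I)/(485*(√66 - 195*I)) ≈ -0.30629 - 0.00063984*I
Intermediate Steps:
D = -1 (D = 0 - 1 = -1)
W(B, c) = -√(B + c)/3
T(a) = 1/(a - √(-1 + a)/3)
-1560/4850 + T(-65)/P(26) = -1560/4850 + (3/(-√(-1 - 65) + 3*(-65)))/((-26/26)) = -1560*1/4850 + (3/(-√(-66) - 195))/((-26*1/26)) = -156/485 + (3/(-I*√66 - 195))/(-1) = -156/485 + (3/(-I*√66 - 195))*(-1) = -156/485 + (3/(-195 - I*√66))*(-1) = -156/485 - 3/(-195 - I*√66)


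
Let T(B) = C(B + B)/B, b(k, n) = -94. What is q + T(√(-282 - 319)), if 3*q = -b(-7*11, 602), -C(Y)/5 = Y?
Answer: 64/3 ≈ 21.333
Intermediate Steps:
C(Y) = -5*Y
T(B) = -10 (T(B) = (-5*(B + B))/B = (-10*B)/B = -10)
q = 94/3 (q = (-1*(-94))/3 = (⅓)*94 = 94/3 ≈ 31.333)
q + T(√(-282 - 319)) = 94/3 - 10 = 64/3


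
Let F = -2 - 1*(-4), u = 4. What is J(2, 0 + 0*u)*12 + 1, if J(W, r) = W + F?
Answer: 49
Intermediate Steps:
F = 2 (F = -2 + 4 = 2)
J(W, r) = 2 + W (J(W, r) = W + 2 = 2 + W)
J(2, 0 + 0*u)*12 + 1 = (2 + 2)*12 + 1 = 4*12 + 1 = 48 + 1 = 49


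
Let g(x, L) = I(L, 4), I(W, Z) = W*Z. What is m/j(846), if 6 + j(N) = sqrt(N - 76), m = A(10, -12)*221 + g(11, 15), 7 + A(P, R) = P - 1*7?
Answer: -2472/367 - 412*sqrt(770)/367 ≈ -37.887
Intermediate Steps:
A(P, R) = -14 + P (A(P, R) = -7 + (P - 1*7) = -7 + (P - 7) = -7 + (-7 + P) = -14 + P)
g(x, L) = 4*L (g(x, L) = L*4 = 4*L)
m = -824 (m = (-14 + 10)*221 + 4*15 = -4*221 + 60 = -884 + 60 = -824)
j(N) = -6 + sqrt(-76 + N) (j(N) = -6 + sqrt(N - 76) = -6 + sqrt(-76 + N))
m/j(846) = -824/(-6 + sqrt(-76 + 846)) = -824/(-6 + sqrt(770))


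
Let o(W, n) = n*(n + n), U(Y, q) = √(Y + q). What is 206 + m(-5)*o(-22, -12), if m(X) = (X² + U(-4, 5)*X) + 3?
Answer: 6830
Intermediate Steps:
o(W, n) = 2*n² (o(W, n) = n*(2*n) = 2*n²)
m(X) = 3 + X + X² (m(X) = (X² + √(-4 + 5)*X) + 3 = (X² + √1*X) + 3 = (X² + 1*X) + 3 = (X² + X) + 3 = (X + X²) + 3 = 3 + X + X²)
206 + m(-5)*o(-22, -12) = 206 + (3 - 5 + (-5)²)*(2*(-12)²) = 206 + (3 - 5 + 25)*(2*144) = 206 + 23*288 = 206 + 6624 = 6830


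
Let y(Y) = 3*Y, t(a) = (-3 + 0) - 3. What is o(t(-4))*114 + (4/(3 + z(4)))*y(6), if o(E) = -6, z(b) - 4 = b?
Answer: -7452/11 ≈ -677.45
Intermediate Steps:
t(a) = -6 (t(a) = -3 - 3 = -6)
z(b) = 4 + b
o(t(-4))*114 + (4/(3 + z(4)))*y(6) = -6*114 + (4/(3 + (4 + 4)))*(3*6) = -684 + (4/(3 + 8))*18 = -684 + (4/11)*18 = -684 + 72/11 = -7452/11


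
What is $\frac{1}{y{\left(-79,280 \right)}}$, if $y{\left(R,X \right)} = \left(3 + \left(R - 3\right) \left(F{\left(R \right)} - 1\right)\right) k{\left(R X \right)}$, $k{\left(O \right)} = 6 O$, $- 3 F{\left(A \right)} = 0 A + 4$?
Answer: $- \frac{1}{25791920} \approx -3.8772 \cdot 10^{-8}$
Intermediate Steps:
$F{\left(A \right)} = - \frac{4}{3}$ ($F{\left(A \right)} = - \frac{0 A + 4}{3} = - \frac{0 + 4}{3} = \left(- \frac{1}{3}\right) 4 = - \frac{4}{3}$)
$y{\left(R,X \right)} = 6 R X \left(10 - \frac{7 R}{3}\right)$ ($y{\left(R,X \right)} = \left(3 + \left(R - 3\right) \left(- \frac{4}{3} - 1\right)\right) 6 R X = \left(3 + \left(-3 + R\right) \left(- \frac{7}{3}\right)\right) 6 R X = \left(3 - \left(-7 + \frac{7 R}{3}\right)\right) 6 R X = \left(10 - \frac{7 R}{3}\right) 6 R X = 6 R X \left(10 - \frac{7 R}{3}\right)$)
$\frac{1}{y{\left(-79,280 \right)}} = \frac{1}{2 \left(-79\right) 280 \left(30 - -553\right)} = \frac{1}{2 \left(-79\right) 280 \left(30 + 553\right)} = \frac{1}{2 \left(-79\right) 280 \cdot 583} = \frac{1}{-25791920} = - \frac{1}{25791920}$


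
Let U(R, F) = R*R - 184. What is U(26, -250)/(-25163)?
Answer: -492/25163 ≈ -0.019553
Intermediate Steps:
U(R, F) = -184 + R**2 (U(R, F) = R**2 - 184 = -184 + R**2)
U(26, -250)/(-25163) = (-184 + 26**2)/(-25163) = (-184 + 676)*(-1/25163) = 492*(-1/25163) = -492/25163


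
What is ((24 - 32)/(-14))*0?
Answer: 0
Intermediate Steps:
((24 - 32)/(-14))*0 = -8*(-1/14)*0 = (4/7)*0 = 0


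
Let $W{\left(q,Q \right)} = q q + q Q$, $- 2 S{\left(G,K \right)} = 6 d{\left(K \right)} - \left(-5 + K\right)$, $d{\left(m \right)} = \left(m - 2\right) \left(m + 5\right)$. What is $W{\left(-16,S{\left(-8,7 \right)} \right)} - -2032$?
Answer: $5152$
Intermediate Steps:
$d{\left(m \right)} = \left(-2 + m\right) \left(5 + m\right)$
$S{\left(G,K \right)} = \frac{55}{2} - 3 K^{2} - \frac{17 K}{2}$ ($S{\left(G,K \right)} = - \frac{6 \left(-10 + K^{2} + 3 K\right) - \left(-5 + K\right)}{2} = - \frac{\left(-60 + 6 K^{2} + 18 K\right) - \left(-5 + K\right)}{2} = - \frac{-55 + 6 K^{2} + 17 K}{2} = \frac{55}{2} - 3 K^{2} - \frac{17 K}{2}$)
$W{\left(q,Q \right)} = q^{2} + Q q$
$W{\left(-16,S{\left(-8,7 \right)} \right)} - -2032 = - 16 \left(\left(\frac{55}{2} - 3 \cdot 7^{2} - \frac{119}{2}\right) - 16\right) - -2032 = - 16 \left(\left(\frac{55}{2} - 147 - \frac{119}{2}\right) - 16\right) + 2032 = - 16 \left(-179 - 16\right) + 2032 = \left(-16\right) \left(-195\right) + 2032 = 3120 + 2032 = 5152$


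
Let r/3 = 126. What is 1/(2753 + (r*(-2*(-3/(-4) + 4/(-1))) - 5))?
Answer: 1/5205 ≈ 0.00019212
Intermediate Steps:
r = 378 (r = 3*126 = 378)
1/(2753 + (r*(-2*(-3/(-4) + 4/(-1))) - 5)) = 1/(2753 + (378*(-2*(-3/(-4) + 4/(-1))) - 5)) = 1/(2753 + (378*(-2*(-3*(-¼) + 4*(-1))) - 5)) = 1/(2753 + (378*(-2*(¾ - 4)) - 5)) = 1/(2753 + (378*(-2*(-13/4)) - 5)) = 1/(2753 + (378*(13/2) - 5)) = 1/(2753 + (2457 - 5)) = 1/(2753 + 2452) = 1/5205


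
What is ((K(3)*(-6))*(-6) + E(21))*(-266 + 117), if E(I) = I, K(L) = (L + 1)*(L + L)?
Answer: -131865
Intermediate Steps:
K(L) = 2*L*(1 + L) (K(L) = (1 + L)*(2*L) = 2*L*(1 + L))
((K(3)*(-6))*(-6) + E(21))*(-266 + 117) = (((2*3*(1 + 3))*(-6))*(-6) + 21)*(-266 + 117) = (((2*3*4)*(-6))*(-6) + 21)*(-149) = ((24*(-6))*(-6) + 21)*(-149) = (-144*(-6) + 21)*(-149) = (864 + 21)*(-149) = 885*(-149) = -131865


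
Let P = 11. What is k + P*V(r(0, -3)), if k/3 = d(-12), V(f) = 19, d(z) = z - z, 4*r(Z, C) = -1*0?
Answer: 209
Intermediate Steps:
r(Z, C) = 0 (r(Z, C) = (-1*0)/4 = (¼)*0 = 0)
d(z) = 0
k = 0 (k = 3*0 = 0)
k + P*V(r(0, -3)) = 0 + 11*19 = 0 + 209 = 209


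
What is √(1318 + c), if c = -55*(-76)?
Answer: √5498 ≈ 74.148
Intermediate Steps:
c = 4180
√(1318 + c) = √(1318 + 4180) = √5498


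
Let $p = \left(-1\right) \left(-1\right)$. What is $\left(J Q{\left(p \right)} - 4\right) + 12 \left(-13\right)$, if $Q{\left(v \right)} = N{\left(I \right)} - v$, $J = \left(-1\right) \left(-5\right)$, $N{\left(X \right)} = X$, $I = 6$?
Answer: $-135$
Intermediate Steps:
$J = 5$
$p = 1$
$Q{\left(v \right)} = 6 - v$
$\left(J Q{\left(p \right)} - 4\right) + 12 \left(-13\right) = \left(5 \left(6 - 1\right) - 4\right) + 12 \left(-13\right) = \left(5 \left(6 - 1\right) - 4\right) - 156 = \left(5 \cdot 5 - 4\right) - 156 = \left(25 - 4\right) - 156 = 21 - 156 = -135$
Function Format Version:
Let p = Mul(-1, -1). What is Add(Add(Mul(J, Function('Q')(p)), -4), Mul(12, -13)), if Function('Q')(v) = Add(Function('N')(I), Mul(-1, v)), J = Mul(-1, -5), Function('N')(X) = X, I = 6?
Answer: -135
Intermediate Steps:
J = 5
p = 1
Function('Q')(v) = Add(6, Mul(-1, v))
Add(Add(Mul(J, Function('Q')(p)), -4), Mul(12, -13)) = Add(Add(Mul(5, Add(6, Mul(-1, 1))), -4), Mul(12, -13)) = Add(Add(Mul(5, Add(6, -1)), -4), -156) = Add(Add(Mul(5, 5), -4), -156) = Add(Add(25, -4), -156) = Add(21, -156) = -135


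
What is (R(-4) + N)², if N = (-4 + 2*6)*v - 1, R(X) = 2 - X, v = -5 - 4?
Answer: 4489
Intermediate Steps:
v = -9
N = -73 (N = (-4 + 2*6)*(-9) - 1 = (-4 + 12)*(-9) - 1 = 8*(-9) - 1 = -72 - 1 = -73)
(R(-4) + N)² = ((2 - 1*(-4)) - 73)² = ((2 + 4) - 73)² = (6 - 73)² = (-67)² = 4489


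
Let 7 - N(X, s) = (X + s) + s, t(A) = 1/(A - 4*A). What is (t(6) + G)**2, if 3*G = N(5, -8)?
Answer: 11449/324 ≈ 35.336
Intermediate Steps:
t(A) = -1/(3*A) (t(A) = 1/(-3*A) = -1/(3*A))
N(X, s) = 7 - X - 2*s (N(X, s) = 7 - ((X + s) + s) = 7 - (X + 2*s) = 7 + (-X - 2*s) = 7 - X - 2*s)
G = 6 (G = (7 - 1*5 - 2*(-8))/3 = (7 - 5 + 16)/3 = (1/3)*18 = 6)
(t(6) + G)**2 = (-1/3/6 + 6)**2 = (-1/3*1/6 + 6)**2 = (-1/18 + 6)**2 = (107/18)**2 = 11449/324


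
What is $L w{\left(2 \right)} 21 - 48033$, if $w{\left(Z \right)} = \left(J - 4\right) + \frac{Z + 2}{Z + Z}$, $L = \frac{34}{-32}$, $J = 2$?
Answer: $- \frac{768171}{16} \approx -48011.0$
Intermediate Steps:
$L = - \frac{17}{16}$ ($L = 34 \left(- \frac{1}{32}\right) = - \frac{17}{16} \approx -1.0625$)
$w{\left(Z \right)} = -2 + \frac{2 + Z}{2 Z}$ ($w{\left(Z \right)} = \left(2 - 4\right) + \frac{Z + 2}{Z + Z} = -2 + \frac{2 + Z}{2 Z}$)
$L w{\left(2 \right)} 21 - 48033 = - \frac{17 \left(- \frac{3}{2} + \frac{1}{2}\right)}{16} \cdot 21 - 48033 = \left(- \frac{17}{16}\right) \left(-1\right) 21 - 48033 = \frac{17}{16} \cdot 21 - 48033 = \frac{357}{16} - 48033 = - \frac{768171}{16}$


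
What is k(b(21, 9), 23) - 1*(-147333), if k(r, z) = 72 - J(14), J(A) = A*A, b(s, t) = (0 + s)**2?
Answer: 147209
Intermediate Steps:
b(s, t) = s**2
J(A) = A**2
k(r, z) = -124 (k(r, z) = 72 - 1*14**2 = 72 - 1*196 = 72 - 196 = -124)
k(b(21, 9), 23) - 1*(-147333) = -124 - 1*(-147333) = -124 + 147333 = 147209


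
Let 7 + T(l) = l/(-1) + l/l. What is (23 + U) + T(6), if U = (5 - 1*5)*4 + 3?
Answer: 14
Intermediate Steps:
T(l) = -6 - l (T(l) = -7 + (l/(-1) + l/l) = -7 + (l*(-1) + 1) = -7 + (-l + 1) = -7 + (1 - l) = -6 - l)
U = 3 (U = (5 - 5)*4 + 3 = 0*4 + 3 = 0 + 3 = 3)
(23 + U) + T(6) = (23 + 3) + (-6 - 1*6) = 26 + (-6 - 6) = 26 - 12 = 14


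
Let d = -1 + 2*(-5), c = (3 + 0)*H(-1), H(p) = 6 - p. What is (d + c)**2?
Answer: 100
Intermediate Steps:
c = 21 (c = (3 + 0)*(6 - 1*(-1)) = 3*(6 + 1) = 3*7 = 21)
d = -11 (d = -1 - 10 = -11)
(d + c)**2 = (-11 + 21)**2 = 10**2 = 100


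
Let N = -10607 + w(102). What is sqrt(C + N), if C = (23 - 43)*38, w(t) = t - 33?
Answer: I*sqrt(11298) ≈ 106.29*I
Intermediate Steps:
w(t) = -33 + t
C = -760 (C = -20*38 = -760)
N = -10538 (N = -10607 + (-33 + 102) = -10607 + 69 = -10538)
sqrt(C + N) = sqrt(-760 - 10538) = sqrt(-11298) = I*sqrt(11298)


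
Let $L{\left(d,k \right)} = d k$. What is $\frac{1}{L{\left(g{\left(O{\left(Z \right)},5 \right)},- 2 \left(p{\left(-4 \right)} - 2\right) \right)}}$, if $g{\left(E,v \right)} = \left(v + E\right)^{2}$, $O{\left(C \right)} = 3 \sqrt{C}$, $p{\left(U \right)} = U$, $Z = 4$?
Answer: $\frac{1}{1452} \approx 0.00068871$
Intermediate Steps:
$g{\left(E,v \right)} = \left(E + v\right)^{2}$
$\frac{1}{L{\left(g{\left(O{\left(Z \right)},5 \right)},- 2 \left(p{\left(-4 \right)} - 2\right) \right)}} = \frac{1}{\left(3 \sqrt{4} + 5\right)^{2} \left(- 2 \left(-4 - 2\right)\right)} = \frac{1}{\left(3 \cdot 2 + 5\right)^{2} \left(\left(-2\right) \left(-6\right)\right)} = \frac{1}{\left(6 + 5\right)^{2} \cdot 12} = \frac{1}{11^{2} \cdot 12} = \frac{1}{121 \cdot 12} = \frac{1}{1452}$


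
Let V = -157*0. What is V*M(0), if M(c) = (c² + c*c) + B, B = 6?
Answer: 0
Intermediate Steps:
M(c) = 6 + 2*c² (M(c) = (c² + c*c) + 6 = (c² + c²) + 6 = 2*c² + 6 = 6 + 2*c²)
V = 0
V*M(0) = 0*(6 + 2*0²) = 0*(6 + 2*0) = 0*(6 + 0) = 0*6 = 0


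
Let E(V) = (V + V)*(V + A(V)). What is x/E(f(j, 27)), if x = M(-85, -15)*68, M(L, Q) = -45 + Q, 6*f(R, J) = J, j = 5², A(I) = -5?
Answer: 2720/3 ≈ 906.67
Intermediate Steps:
j = 25
f(R, J) = J/6
E(V) = 2*V*(-5 + V) (E(V) = (V + V)*(V - 5) = (2*V)*(-5 + V) = 2*V*(-5 + V))
x = -4080 (x = (-45 - 15)*68 = -60*68 = -4080)
x/E(f(j, 27)) = -4080*1/(9*(-5 + (⅙)*27)) = -4080*1/(9*(-5 + 9/2)) = -4080/(2*(9/2)*(-½)) = -4080/(-9/2) = -4080*(-2/9) = 2720/3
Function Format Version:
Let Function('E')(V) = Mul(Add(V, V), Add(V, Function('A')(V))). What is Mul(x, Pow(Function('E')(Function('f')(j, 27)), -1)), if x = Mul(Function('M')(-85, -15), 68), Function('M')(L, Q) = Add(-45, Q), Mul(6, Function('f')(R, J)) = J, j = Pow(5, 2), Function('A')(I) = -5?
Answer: Rational(2720, 3) ≈ 906.67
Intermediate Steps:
j = 25
Function('f')(R, J) = Mul(Rational(1, 6), J)
Function('E')(V) = Mul(2, V, Add(-5, V)) (Function('E')(V) = Mul(Add(V, V), Add(V, -5)) = Mul(Mul(2, V), Add(-5, V)) = Mul(2, V, Add(-5, V)))
x = -4080 (x = Mul(Add(-45, -15), 68) = Mul(-60, 68) = -4080)
Mul(x, Pow(Function('E')(Function('f')(j, 27)), -1)) = Mul(-4080, Pow(Mul(2, Mul(Rational(1, 6), 27), Add(-5, Mul(Rational(1, 6), 27))), -1)) = Mul(-4080, Pow(Mul(2, Rational(9, 2), Add(-5, Rational(9, 2))), -1)) = Mul(-4080, Pow(Mul(2, Rational(9, 2), Rational(-1, 2)), -1)) = Mul(-4080, Pow(Rational(-9, 2), -1)) = Mul(-4080, Rational(-2, 9)) = Rational(2720, 3)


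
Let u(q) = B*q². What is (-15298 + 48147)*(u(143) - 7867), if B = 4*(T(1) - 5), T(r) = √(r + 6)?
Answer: -13693007103 + 2686916804*√7 ≈ -6.5841e+9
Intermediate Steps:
T(r) = √(6 + r)
B = -20 + 4*√7 (B = 4*(√(6 + 1) - 5) = 4*(√7 - 5) = 4*(-5 + √7) = -20 + 4*√7 ≈ -9.4170)
u(q) = q²*(-20 + 4*√7) (u(q) = (-20 + 4*√7)*q² = q²*(-20 + 4*√7))
(-15298 + 48147)*(u(143) - 7867) = (-15298 + 48147)*(4*143²*(-5 + √7) - 7867) = 32849*(4*20449*(-5 + √7) - 7867) = 32849*((-408980 + 81796*√7) - 7867) = 32849*(-416847 + 81796*√7) = -13693007103 + 2686916804*√7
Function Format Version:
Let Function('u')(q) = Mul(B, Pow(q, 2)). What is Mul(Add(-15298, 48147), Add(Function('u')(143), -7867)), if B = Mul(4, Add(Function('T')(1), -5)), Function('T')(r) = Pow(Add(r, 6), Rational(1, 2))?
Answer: Add(-13693007103, Mul(2686916804, Pow(7, Rational(1, 2)))) ≈ -6.5841e+9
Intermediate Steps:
Function('T')(r) = Pow(Add(6, r), Rational(1, 2))
B = Add(-20, Mul(4, Pow(7, Rational(1, 2)))) (B = Mul(4, Add(Pow(Add(6, 1), Rational(1, 2)), -5)) = Mul(4, Add(Pow(7, Rational(1, 2)), -5)) = Mul(4, Add(-5, Pow(7, Rational(1, 2)))) = Add(-20, Mul(4, Pow(7, Rational(1, 2)))) ≈ -9.4170)
Function('u')(q) = Mul(Pow(q, 2), Add(-20, Mul(4, Pow(7, Rational(1, 2))))) (Function('u')(q) = Mul(Add(-20, Mul(4, Pow(7, Rational(1, 2)))), Pow(q, 2)) = Mul(Pow(q, 2), Add(-20, Mul(4, Pow(7, Rational(1, 2))))))
Mul(Add(-15298, 48147), Add(Function('u')(143), -7867)) = Mul(Add(-15298, 48147), Add(Mul(4, Pow(143, 2), Add(-5, Pow(7, Rational(1, 2)))), -7867)) = Mul(32849, Add(Mul(4, 20449, Add(-5, Pow(7, Rational(1, 2)))), -7867)) = Mul(32849, Add(Add(-408980, Mul(81796, Pow(7, Rational(1, 2)))), -7867)) = Mul(32849, Add(-416847, Mul(81796, Pow(7, Rational(1, 2))))) = Add(-13693007103, Mul(2686916804, Pow(7, Rational(1, 2))))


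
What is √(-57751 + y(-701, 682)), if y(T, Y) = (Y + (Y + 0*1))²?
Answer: 3*√200305 ≈ 1342.7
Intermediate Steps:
y(T, Y) = 4*Y² (y(T, Y) = (Y + (Y + 0))² = (Y + Y)² = (2*Y)² = 4*Y²)
√(-57751 + y(-701, 682)) = √(-57751 + 4*682²) = √(-57751 + 4*465124) = √(-57751 + 1860496) = √1802745 = 3*√200305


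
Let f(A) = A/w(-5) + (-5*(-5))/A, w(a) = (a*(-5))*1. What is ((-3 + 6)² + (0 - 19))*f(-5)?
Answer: 52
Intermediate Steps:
w(a) = -5*a (w(a) = -5*a*1 = -5*a)
f(A) = 25/A + A/25 (f(A) = A/((-5*(-5))) + (-5*(-5))/A = A/25 + 25/A = 25/A + A/25)
((-3 + 6)² + (0 - 19))*f(-5) = ((-3 + 6)² + (0 - 19))*(25/(-5) + (1/25)*(-5)) = (3² - 19)*(25*(-⅕) - ⅕) = (9 - 19)*(-5 - ⅕) = -10*(-26/5) = 52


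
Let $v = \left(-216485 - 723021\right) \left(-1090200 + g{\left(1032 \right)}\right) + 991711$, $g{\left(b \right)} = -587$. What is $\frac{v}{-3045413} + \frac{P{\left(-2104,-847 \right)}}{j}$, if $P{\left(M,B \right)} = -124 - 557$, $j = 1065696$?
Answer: $- \frac{364042437378644207}{1081828150816} \approx -3.3651 \cdot 10^{5}$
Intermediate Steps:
$P{\left(M,B \right)} = -681$
$v = 1024801922933$ ($v = \left(-216485 - 723021\right) \left(-1090200 - 587\right) + 991711 = \left(-939506\right) \left(-1090787\right) + 991711 = 1024800931222 + 991711 = 1024801922933$)
$\frac{v}{-3045413} + \frac{P{\left(-2104,-847 \right)}}{j} = \frac{1024801922933}{-3045413} - \frac{681}{1065696} = 1024801922933 \left(- \frac{1}{3045413}\right) - \frac{227}{355232} = - \frac{1024801922933}{3045413} - \frac{227}{355232} = - \frac{364042437378644207}{1081828150816}$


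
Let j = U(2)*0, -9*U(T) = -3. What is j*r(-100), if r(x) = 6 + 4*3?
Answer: 0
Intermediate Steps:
r(x) = 18 (r(x) = 6 + 12 = 18)
U(T) = ⅓ (U(T) = -⅑*(-3) = ⅓)
j = 0 (j = (⅓)*0 = 0)
j*r(-100) = 0*18 = 0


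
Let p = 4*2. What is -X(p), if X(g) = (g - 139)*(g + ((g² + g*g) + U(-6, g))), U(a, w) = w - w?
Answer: 17816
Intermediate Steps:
U(a, w) = 0
p = 8
X(g) = (-139 + g)*(g + 2*g²) (X(g) = (g - 139)*(g + ((g² + g*g) + 0)) = (-139 + g)*(g + ((g² + g²) + 0)) = (-139 + g)*(g + (2*g² + 0)) = (-139 + g)*(g + 2*g²))
-X(p) = -8*(-139 - 277*8 + 2*8²) = -8*(-139 - 2216 + 2*64) = -8*(-139 - 2216 + 128) = -8*(-2227) = -1*(-17816) = 17816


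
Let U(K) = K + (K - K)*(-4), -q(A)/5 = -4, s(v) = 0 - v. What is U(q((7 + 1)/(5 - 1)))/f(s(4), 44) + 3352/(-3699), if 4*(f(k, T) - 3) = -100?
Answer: -73862/40689 ≈ -1.8153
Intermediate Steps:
s(v) = -v
f(k, T) = -22 (f(k, T) = 3 + (¼)*(-100) = 3 - 25 = -22)
q(A) = 20 (q(A) = -5*(-4) = 20)
U(K) = K (U(K) = K + 0*(-4) = K + 0 = K)
U(q((7 + 1)/(5 - 1)))/f(s(4), 44) + 3352/(-3699) = 20/(-22) + 3352/(-3699) = 20*(-1/22) + 3352*(-1/3699) = -10/11 - 3352/3699 = -73862/40689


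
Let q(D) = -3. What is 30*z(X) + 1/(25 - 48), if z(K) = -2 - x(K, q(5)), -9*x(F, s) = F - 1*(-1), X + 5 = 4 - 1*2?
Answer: -4603/69 ≈ -66.710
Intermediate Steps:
X = -3 (X = -5 + (4 - 1*2) = -5 + (4 - 2) = -5 + 2 = -3)
x(F, s) = -1/9 - F/9 (x(F, s) = -(F - 1*(-1))/9 = -(F + 1)/9 = -(1 + F)/9 = -1/9 - F/9)
z(K) = -17/9 + K/9 (z(K) = -2 - (-1/9 - K/9) = -2 + (1/9 + K/9) = -17/9 + K/9)
30*z(X) + 1/(25 - 48) = 30*(-17/9 + (1/9)*(-3)) + 1/(25 - 48) = 30*(-17/9 - 1/3) + 1/(-23) = 30*(-20/9) - 1/23 = -200/3 - 1/23 = -4603/69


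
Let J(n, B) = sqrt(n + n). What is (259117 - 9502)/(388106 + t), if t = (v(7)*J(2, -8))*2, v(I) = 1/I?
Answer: 582435/905582 ≈ 0.64316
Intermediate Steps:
J(n, B) = sqrt(2)*sqrt(n) (J(n, B) = sqrt(2*n) = sqrt(2)*sqrt(n))
t = 4/7 (t = ((sqrt(2)*sqrt(2))/7)*2 = ((1/7)*2)*2 = (2/7)*2 = 4/7 ≈ 0.57143)
(259117 - 9502)/(388106 + t) = (259117 - 9502)/(388106 + 4/7) = 249615/(2716746/7) = 249615*(7/2716746) = 582435/905582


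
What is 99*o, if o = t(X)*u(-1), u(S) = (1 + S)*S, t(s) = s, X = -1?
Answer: 0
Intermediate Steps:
u(S) = S*(1 + S)
o = 0 (o = -(-1)*(1 - 1) = -(-1)*0 = -1*0 = 0)
99*o = 99*0 = 0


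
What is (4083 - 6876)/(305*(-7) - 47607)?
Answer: 21/374 ≈ 0.056150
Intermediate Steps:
(4083 - 6876)/(305*(-7) - 47607) = -2793/(-2135 - 47607) = -2793/(-49742) = -2793*(-1/49742) = 21/374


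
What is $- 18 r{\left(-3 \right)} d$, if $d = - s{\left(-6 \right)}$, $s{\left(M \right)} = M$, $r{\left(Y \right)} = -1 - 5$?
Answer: $648$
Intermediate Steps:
$r{\left(Y \right)} = -6$
$d = 6$ ($d = \left(-1\right) \left(-6\right) = 6$)
$- 18 r{\left(-3 \right)} d = \left(-18\right) \left(-6\right) 6 = 108 \cdot 6 = 648$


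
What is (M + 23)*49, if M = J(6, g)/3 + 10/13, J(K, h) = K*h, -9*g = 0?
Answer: 15141/13 ≈ 1164.7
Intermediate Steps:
g = 0 (g = -⅑*0 = 0)
M = 10/13 (M = (6*0)/3 + 10/13 = 0*(⅓) + 10*(1/13) = 0 + 10/13 = 10/13 ≈ 0.76923)
(M + 23)*49 = (10/13 + 23)*49 = (309/13)*49 = 15141/13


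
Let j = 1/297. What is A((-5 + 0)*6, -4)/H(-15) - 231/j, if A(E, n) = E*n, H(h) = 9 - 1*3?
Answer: -68587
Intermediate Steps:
H(h) = 6 (H(h) = 9 - 3 = 6)
j = 1/297 ≈ 0.0033670
A((-5 + 0)*6, -4)/H(-15) - 231/j = (((-5 + 0)*6)*(-4))/6 - 231/1/297 = (-5*6*(-4))*(1/6) - 231*297 = -30*(-4)*(1/6) - 68607 = 120*(1/6) - 68607 = 20 - 68607 = -68587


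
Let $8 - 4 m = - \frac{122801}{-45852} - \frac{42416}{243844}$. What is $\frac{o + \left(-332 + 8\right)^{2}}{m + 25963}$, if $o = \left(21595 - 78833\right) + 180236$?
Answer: $\frac{2548916900951712}{290300786702767} \approx 8.7803$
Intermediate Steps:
$o = 122998$ ($o = \left(21595 - 78833\right) + 180236 = -57238 + 180236 = 122998$)
$m = \frac{15361613023}{11180735088}$ ($m = 2 - \frac{- \frac{122801}{-45852} - \frac{42416}{243844}}{4} = 2 - \frac{\left(-122801\right) \left(- \frac{1}{45852}\right) - \frac{10604}{60961}}{4} = 2 - \frac{\frac{122801}{45852} - \frac{10604}{60961}}{4} = 2 - \frac{6999857153}{11180735088} = \frac{15361613023}{11180735088} \approx 1.3739$)
$\frac{o + \left(-332 + 8\right)^{2}}{m + 25963} = \frac{122998 + \left(-332 + 8\right)^{2}}{\frac{15361613023}{11180735088} + 25963} = \frac{122998 + \left(-324\right)^{2}}{\frac{290300786702767}{11180735088}} = \left(122998 + 104976\right) \frac{11180735088}{290300786702767} = 227974 \cdot \frac{11180735088}{290300786702767} = \frac{2548916900951712}{290300786702767}$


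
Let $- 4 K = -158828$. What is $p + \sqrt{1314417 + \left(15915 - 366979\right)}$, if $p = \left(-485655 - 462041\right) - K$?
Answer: $-987403 + \sqrt{963353} \approx -9.8642 \cdot 10^{5}$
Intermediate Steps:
$K = 39707$ ($K = \left(- \frac{1}{4}\right) \left(-158828\right) = 39707$)
$p = -987403$ ($p = \left(-485655 - 462041\right) - 39707 = -947696 - 39707 = -987403$)
$p + \sqrt{1314417 + \left(15915 - 366979\right)} = -987403 + \sqrt{1314417 + \left(15915 - 366979\right)} = -987403 + \sqrt{1314417 - 351064} = -987403 + \sqrt{963353}$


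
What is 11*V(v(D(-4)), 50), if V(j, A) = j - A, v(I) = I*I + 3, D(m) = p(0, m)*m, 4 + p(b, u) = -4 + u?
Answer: 24827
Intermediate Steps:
p(b, u) = -8 + u (p(b, u) = -4 + (-4 + u) = -8 + u)
D(m) = m*(-8 + m) (D(m) = (-8 + m)*m = m*(-8 + m))
v(I) = 3 + I² (v(I) = I² + 3 = 3 + I²)
11*V(v(D(-4)), 50) = 11*((3 + (-4*(-8 - 4))²) - 1*50) = 11*((3 + (-4*(-12))²) - 50) = 11*((3 + 48²) - 50) = 11*((3 + 2304) - 50) = 11*(2307 - 50) = 11*2257 = 24827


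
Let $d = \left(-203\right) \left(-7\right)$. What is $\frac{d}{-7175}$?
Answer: $- \frac{203}{1025} \approx -0.19805$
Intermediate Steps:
$d = 1421$
$\frac{d}{-7175} = \frac{1421}{-7175} = 1421 \left(- \frac{1}{7175}\right) = - \frac{203}{1025}$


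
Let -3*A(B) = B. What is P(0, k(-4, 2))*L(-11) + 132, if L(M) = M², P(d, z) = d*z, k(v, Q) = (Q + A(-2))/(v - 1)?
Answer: 132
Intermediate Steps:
A(B) = -B/3
k(v, Q) = (⅔ + Q)/(-1 + v) (k(v, Q) = (Q - ⅓*(-2))/(v - 1) = (Q + ⅔)/(-1 + v) = (⅔ + Q)/(-1 + v))
P(0, k(-4, 2))*L(-11) + 132 = (0*((⅔ + 2)/(-1 - 4)))*(-11)² + 132 = (0*((8/3)/(-5)))*121 + 132 = (0*(-⅕*8/3))*121 + 132 = (0*(-8/15))*121 + 132 = 0*121 + 132 = 0 + 132 = 132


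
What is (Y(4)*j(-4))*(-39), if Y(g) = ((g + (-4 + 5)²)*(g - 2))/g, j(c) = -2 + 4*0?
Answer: 195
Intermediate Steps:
j(c) = -2 (j(c) = -2 + 0 = -2)
Y(g) = (1 + g)*(-2 + g)/g (Y(g) = ((g + 1²)*(-2 + g))/g = ((g + 1)*(-2 + g))/g = ((1 + g)*(-2 + g))/g = (1 + g)*(-2 + g)/g)
(Y(4)*j(-4))*(-39) = ((-1 + 4 - 2/4)*(-2))*(-39) = ((-1 + 4 - 2*¼)*(-2))*(-39) = ((-1 + 4 - ½)*(-2))*(-39) = ((5/2)*(-2))*(-39) = -5*(-39) = 195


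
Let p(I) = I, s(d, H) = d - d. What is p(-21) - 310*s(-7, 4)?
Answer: -21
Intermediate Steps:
s(d, H) = 0
p(-21) - 310*s(-7, 4) = -21 - 310*0 = -21 + 0 = -21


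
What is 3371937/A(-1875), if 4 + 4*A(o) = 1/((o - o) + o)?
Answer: -25289527500/7501 ≈ -3.3715e+6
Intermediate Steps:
A(o) = -1 + 1/(4*o) (A(o) = -1 + 1/(4*((o - o) + o)) = -1 + 1/(4*(0 + o)) = -1 + 1/(4*o))
3371937/A(-1875) = 3371937/(((¼ - 1*(-1875))/(-1875))) = 3371937/((-(¼ + 1875)/1875)) = 3371937/((-1/1875*7501/4)) = 3371937/(-7501/7500) = 3371937*(-7500/7501) = -25289527500/7501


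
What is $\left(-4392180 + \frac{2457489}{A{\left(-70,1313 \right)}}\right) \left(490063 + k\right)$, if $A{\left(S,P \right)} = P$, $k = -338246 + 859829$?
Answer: $- \frac{5831607925114746}{1313} \approx -4.4414 \cdot 10^{12}$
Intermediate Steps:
$k = 521583$
$\left(-4392180 + \frac{2457489}{A{\left(-70,1313 \right)}}\right) \left(490063 + k\right) = \left(-4392180 + \frac{2457489}{1313}\right) \left(490063 + 521583\right) = \left(-4392180 + 2457489 \cdot \frac{1}{1313}\right) 1011646 = \left(-4392180 + \frac{2457489}{1313}\right) 1011646 = \left(- \frac{5764474851}{1313}\right) 1011646 = - \frac{5831607925114746}{1313}$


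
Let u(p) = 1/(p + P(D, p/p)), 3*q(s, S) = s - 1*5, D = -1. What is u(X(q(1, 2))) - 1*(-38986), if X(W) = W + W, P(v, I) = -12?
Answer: 1715381/44 ≈ 38986.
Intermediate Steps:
q(s, S) = -5/3 + s/3 (q(s, S) = (s - 1*5)/3 = (s - 5)/3 = (-5 + s)/3 = -5/3 + s/3)
X(W) = 2*W
u(p) = 1/(-12 + p) (u(p) = 1/(p - 12) = 1/(-12 + p))
u(X(q(1, 2))) - 1*(-38986) = 1/(-12 + 2*(-5/3 + (⅓)*1)) - 1*(-38986) = 1/(-12 + 2*(-5/3 + ⅓)) + 38986 = 1/(-12 + 2*(-4/3)) + 38986 = 1/(-12 - 8/3) + 38986 = 1/(-44/3) + 38986 = -3/44 + 38986 = 1715381/44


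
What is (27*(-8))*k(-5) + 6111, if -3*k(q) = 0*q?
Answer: 6111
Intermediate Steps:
k(q) = 0 (k(q) = -0*q = -1/3*0 = 0)
(27*(-8))*k(-5) + 6111 = (27*(-8))*0 + 6111 = -216*0 + 6111 = 0 + 6111 = 6111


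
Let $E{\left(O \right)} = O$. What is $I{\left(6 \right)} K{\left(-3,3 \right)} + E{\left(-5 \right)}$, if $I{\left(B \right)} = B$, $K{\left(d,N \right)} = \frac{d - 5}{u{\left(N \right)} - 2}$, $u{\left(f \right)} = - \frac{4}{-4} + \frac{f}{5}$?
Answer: $115$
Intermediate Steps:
$u{\left(f \right)} = 1 + \frac{f}{5}$ ($u{\left(f \right)} = \left(-4\right) \left(- \frac{1}{4}\right) + f \frac{1}{5} = 1 + \frac{f}{5}$)
$K{\left(d,N \right)} = \frac{-5 + d}{-1 + \frac{N}{5}}$ ($K{\left(d,N \right)} = \frac{d - 5}{\left(1 + \frac{N}{5}\right) - 2} = \frac{-5 + d}{-1 + \frac{N}{5}}$)
$I{\left(6 \right)} K{\left(-3,3 \right)} + E{\left(-5 \right)} = 6 \frac{5 \left(-5 - 3\right)}{-5 + 3} - 5 = 6 \cdot 5 \frac{1}{-2} \left(-8\right) - 5 = 6 \cdot 5 \left(- \frac{1}{2}\right) \left(-8\right) - 5 = 6 \cdot 20 - 5 = 120 - 5 = 115$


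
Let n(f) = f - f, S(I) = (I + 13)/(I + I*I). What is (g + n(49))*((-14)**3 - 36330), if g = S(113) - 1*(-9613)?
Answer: -806453443768/2147 ≈ -3.7562e+8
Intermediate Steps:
S(I) = (13 + I)/(I + I**2)
g = 20639132/2147 (g = (13 + 113)/(113*(1 + 113)) - 1*(-9613) = (1/113)*126/114 + 9613 = (1/113)*(1/114)*126 + 9613 = 21/2147 + 9613 = 20639132/2147 ≈ 9613.0)
n(f) = 0
(g + n(49))*((-14)**3 - 36330) = (20639132/2147 + 0)*((-14)**3 - 36330) = 20639132*(-2744 - 36330)/2147 = (20639132/2147)*(-39074) = -806453443768/2147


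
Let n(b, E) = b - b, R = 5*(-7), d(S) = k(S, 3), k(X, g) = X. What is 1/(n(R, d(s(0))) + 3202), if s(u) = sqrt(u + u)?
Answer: 1/3202 ≈ 0.00031230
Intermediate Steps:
s(u) = sqrt(2)*sqrt(u) (s(u) = sqrt(2*u) = sqrt(2)*sqrt(u))
d(S) = S
R = -35
n(b, E) = 0
1/(n(R, d(s(0))) + 3202) = 1/(0 + 3202) = 1/3202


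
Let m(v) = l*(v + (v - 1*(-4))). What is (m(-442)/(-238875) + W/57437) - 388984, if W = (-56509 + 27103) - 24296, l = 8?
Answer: -1067395070473954/2744052675 ≈ -3.8899e+5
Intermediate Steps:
W = -53702 (W = -29406 - 24296 = -53702)
m(v) = 32 + 16*v (m(v) = 8*(v + (v - 1*(-4))) = 8*(v + (v + 4)) = 8*(v + (4 + v)) = 8*(4 + 2*v) = 32 + 16*v)
(m(-442)/(-238875) + W/57437) - 388984 = ((32 + 16*(-442))/(-238875) - 53702/57437) - 388984 = ((32 - 7072)*(-1/238875) - 53702*1/57437) - 388984 = (-7040*(-1/238875) - 53702/57437) - 388984 = (1408/47775 - 53702/57437) - 388984 = -2484741754/2744052675 - 388984 = -1067395070473954/2744052675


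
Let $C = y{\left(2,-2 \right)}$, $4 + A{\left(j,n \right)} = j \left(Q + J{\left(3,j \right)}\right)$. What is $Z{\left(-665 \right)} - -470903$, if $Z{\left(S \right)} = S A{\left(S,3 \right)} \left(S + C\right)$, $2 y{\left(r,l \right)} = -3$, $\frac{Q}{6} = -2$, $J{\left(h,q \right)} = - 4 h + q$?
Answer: $\frac{406153198351}{2} \approx 2.0308 \cdot 10^{11}$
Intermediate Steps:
$J{\left(h,q \right)} = q - 4 h$
$Q = -12$ ($Q = 6 \left(-2\right) = -12$)
$A{\left(j,n \right)} = -4 + j \left(-24 + j\right)$ ($A{\left(j,n \right)} = -4 + j \left(-12 + \left(j - 12\right)\right) = -4 + j \left(-12 + \left(-12 + j\right)\right) = -4 + j \left(-24 + j\right)$)
$y{\left(r,l \right)} = - \frac{3}{2}$ ($y{\left(r,l \right)} = \frac{1}{2} \left(-3\right) = - \frac{3}{2}$)
$C = - \frac{3}{2} \approx -1.5$
$Z{\left(S \right)} = S \left(- \frac{3}{2} + S\right) \left(-4 + S^{2} - 24 S\right)$ ($Z{\left(S \right)} = S \left(-4 + S^{2} - 24 S\right) \left(S - \frac{3}{2}\right) = S \left(-4 + S^{2} - 24 S\right) \left(- \frac{3}{2} + S\right) = S \left(- \frac{3}{2} + S\right) \left(-4 + S^{2} - 24 S\right)$)
$Z{\left(-665 \right)} - -470903 = \frac{1}{2} \left(-665\right) \left(12 - 51 \left(-665\right)^{2} + 2 \left(-665\right)^{3} + 64 \left(-665\right)\right) - -470903 = \frac{1}{2} \left(-665\right) \left(12 - 22553475 + 2 \left(-294079625\right) - 42560\right) + 470903 = \frac{1}{2} \left(-665\right) \left(12 - 22553475 - 588159250 - 42560\right) + 470903 = \frac{1}{2} \left(-665\right) \left(-610755273\right) + 470903 = \frac{406152256545}{2} + 470903 = \frac{406153198351}{2}$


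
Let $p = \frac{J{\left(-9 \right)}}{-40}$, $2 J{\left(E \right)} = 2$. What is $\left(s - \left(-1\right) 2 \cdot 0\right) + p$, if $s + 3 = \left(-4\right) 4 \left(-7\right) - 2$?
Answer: $\frac{4279}{40} \approx 106.97$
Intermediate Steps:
$J{\left(E \right)} = 1$ ($J{\left(E \right)} = \frac{1}{2} \cdot 2 = 1$)
$s = 107$ ($s = -3 - \left(2 - \left(-4\right) 4 \left(-7\right)\right) = -3 - -110 = -3 + \left(112 - 2\right) = -3 + 110 = 107$)
$p = - \frac{1}{40}$ ($p = 1 \frac{1}{-40} = 1 \left(- \frac{1}{40}\right) = - \frac{1}{40} \approx -0.025$)
$\left(s - \left(-1\right) 2 \cdot 0\right) + p = \left(107 - \left(-1\right) 2 \cdot 0\right) - \frac{1}{40} = \left(107 - \left(-2\right) 0\right) - \frac{1}{40} = \left(107 - 0\right) - \frac{1}{40} = \left(107 + 0\right) - \frac{1}{40} = 107 - \frac{1}{40} = \frac{4279}{40}$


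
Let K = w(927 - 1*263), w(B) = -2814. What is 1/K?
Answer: -1/2814 ≈ -0.00035537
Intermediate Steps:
K = -2814
1/K = 1/(-2814) = -1/2814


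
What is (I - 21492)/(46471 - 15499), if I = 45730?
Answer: 12119/15486 ≈ 0.78258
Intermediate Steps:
(I - 21492)/(46471 - 15499) = (45730 - 21492)/(46471 - 15499) = 24238/30972 = 24238*(1/30972) = 12119/15486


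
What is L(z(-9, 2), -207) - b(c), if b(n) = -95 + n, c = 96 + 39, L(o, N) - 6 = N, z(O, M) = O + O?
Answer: -241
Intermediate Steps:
z(O, M) = 2*O
L(o, N) = 6 + N
c = 135
L(z(-9, 2), -207) - b(c) = (6 - 207) - (-95 + 135) = -201 - 1*40 = -201 - 40 = -241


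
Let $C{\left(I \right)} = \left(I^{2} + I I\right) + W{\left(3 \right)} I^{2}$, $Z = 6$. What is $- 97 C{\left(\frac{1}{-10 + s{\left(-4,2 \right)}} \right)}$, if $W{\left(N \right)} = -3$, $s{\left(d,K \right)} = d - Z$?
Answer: $\frac{97}{400} \approx 0.2425$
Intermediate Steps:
$s{\left(d,K \right)} = -6 + d$ ($s{\left(d,K \right)} = d - 6 = -6 + d$)
$C{\left(I \right)} = - I^{2}$ ($C{\left(I \right)} = \left(I^{2} + I I\right) - 3 I^{2} = \left(I^{2} + I^{2}\right) - 3 I^{2} = 2 I^{2} - 3 I^{2} = - I^{2}$)
$- 97 C{\left(\frac{1}{-10 + s{\left(-4,2 \right)}} \right)} = - 97 \left(- \left(\frac{1}{-10 - 10}\right)^{2}\right) = - 97 \left(- \left(\frac{1}{-20}\right)^{2}\right) = - 97 \left(- \left(- \frac{1}{20}\right)^{2}\right) = - 97 \left(\left(-1\right) \frac{1}{400}\right) = \left(-97\right) \left(- \frac{1}{400}\right) = \frac{97}{400}$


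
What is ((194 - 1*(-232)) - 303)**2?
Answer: 15129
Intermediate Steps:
((194 - 1*(-232)) - 303)**2 = ((194 + 232) - 303)**2 = (426 - 303)**2 = 123**2 = 15129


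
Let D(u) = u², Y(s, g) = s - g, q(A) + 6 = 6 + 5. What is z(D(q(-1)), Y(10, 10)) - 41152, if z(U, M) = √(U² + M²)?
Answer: -41127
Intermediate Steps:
q(A) = 5 (q(A) = -6 + (6 + 5) = -6 + 11 = 5)
z(U, M) = √(M² + U²)
z(D(q(-1)), Y(10, 10)) - 41152 = √((10 - 1*10)² + (5²)²) - 41152 = √((10 - 10)² + 25²) - 41152 = √(0² + 625) - 41152 = √(0 + 625) - 41152 = √625 - 41152 = 25 - 41152 = -41127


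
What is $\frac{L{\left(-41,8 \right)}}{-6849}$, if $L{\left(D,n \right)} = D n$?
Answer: $\frac{328}{6849} \approx 0.04789$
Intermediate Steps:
$\frac{L{\left(-41,8 \right)}}{-6849} = \frac{\left(-41\right) 8}{-6849} = \left(-328\right) \left(- \frac{1}{6849}\right) = \frac{328}{6849}$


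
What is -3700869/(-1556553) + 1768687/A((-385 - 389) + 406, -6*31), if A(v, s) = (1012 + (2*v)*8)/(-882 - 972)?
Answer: 850697019849373/1264958738 ≈ 6.7251e+5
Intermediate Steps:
A(v, s) = -506/927 - 8*v/927 (A(v, s) = (1012 + 16*v)/(-1854) = (1012 + 16*v)*(-1/1854) = -506/927 - 8*v/927)
-3700869/(-1556553) + 1768687/A((-385 - 389) + 406, -6*31) = -3700869/(-1556553) + 1768687/(-506/927 - 8*((-385 - 389) + 406)/927) = -3700869*(-1/1556553) + 1768687/(-506/927 - 8*(-774 + 406)/927) = 1233623/518851 + 1768687/(-506/927 - 8/927*(-368)) = 1233623/518851 + 1768687/(-506/927 + 2944/927) = 1233623/518851 + 1768687/(2438/927) = 1233623/518851 + 1768687*(927/2438) = 1233623/518851 + 1639572849/2438 = 850697019849373/1264958738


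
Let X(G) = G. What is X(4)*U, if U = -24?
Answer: -96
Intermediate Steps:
X(4)*U = 4*(-24) = -96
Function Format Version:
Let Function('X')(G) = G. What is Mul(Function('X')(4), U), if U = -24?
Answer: -96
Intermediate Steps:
Mul(Function('X')(4), U) = Mul(4, -24) = -96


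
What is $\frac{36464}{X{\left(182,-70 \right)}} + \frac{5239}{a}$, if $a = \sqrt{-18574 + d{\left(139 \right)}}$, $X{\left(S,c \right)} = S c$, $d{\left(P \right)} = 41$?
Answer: $- \frac{9116}{3185} - \frac{5239 i \sqrt{18533}}{18533} \approx -2.8622 - 38.484 i$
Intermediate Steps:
$a = i \sqrt{18533}$ ($a = \sqrt{-18574 + 41} = \sqrt{-18533} = i \sqrt{18533} \approx 136.14 i$)
$\frac{36464}{X{\left(182,-70 \right)}} + \frac{5239}{a} = \frac{36464}{182 \left(-70\right)} + \frac{5239}{i \sqrt{18533}} = \frac{36464}{-12740} + 5239 \left(- \frac{i \sqrt{18533}}{18533}\right) = 36464 \left(- \frac{1}{12740}\right) - \frac{5239 i \sqrt{18533}}{18533} = - \frac{9116}{3185} - \frac{5239 i \sqrt{18533}}{18533}$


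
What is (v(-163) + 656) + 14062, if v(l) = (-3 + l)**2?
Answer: 42274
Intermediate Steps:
(v(-163) + 656) + 14062 = ((-3 - 163)**2 + 656) + 14062 = ((-166)**2 + 656) + 14062 = (27556 + 656) + 14062 = 28212 + 14062 = 42274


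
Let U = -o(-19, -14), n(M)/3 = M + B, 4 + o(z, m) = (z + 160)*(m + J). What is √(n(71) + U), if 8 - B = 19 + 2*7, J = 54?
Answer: I*√5498 ≈ 74.148*I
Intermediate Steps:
B = -25 (B = 8 - (19 + 2*7) = 8 - (19 + 14) = 8 - 1*33 = 8 - 33 = -25)
o(z, m) = -4 + (54 + m)*(160 + z) (o(z, m) = -4 + (z + 160)*(m + 54) = -4 + (160 + z)*(54 + m) = -4 + (54 + m)*(160 + z))
n(M) = -75 + 3*M (n(M) = 3*(M - 25) = 3*(-25 + M) = -75 + 3*M)
U = -5636 (U = -(8636 + 54*(-19) + 160*(-14) - 14*(-19)) = -(8636 - 1026 - 2240 + 266) = -1*5636 = -5636)
√(n(71) + U) = √((-75 + 3*71) - 5636) = √((-75 + 213) - 5636) = √(138 - 5636) = √(-5498) = I*√5498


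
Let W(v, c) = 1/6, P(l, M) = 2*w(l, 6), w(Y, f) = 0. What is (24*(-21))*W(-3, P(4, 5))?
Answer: -84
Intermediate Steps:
P(l, M) = 0 (P(l, M) = 2*0 = 0)
W(v, c) = ⅙
(24*(-21))*W(-3, P(4, 5)) = (24*(-21))*(⅙) = -504*⅙ = -84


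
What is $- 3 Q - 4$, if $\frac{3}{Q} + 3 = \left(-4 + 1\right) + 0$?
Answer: $- \frac{5}{2} \approx -2.5$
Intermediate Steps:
$Q = - \frac{1}{2}$ ($Q = \frac{3}{-3 + \left(\left(-4 + 1\right) + 0\right)} = \frac{3}{-3 + \left(-3 + 0\right)} = \frac{3}{-3 - 3} = \frac{3}{-6} = 3 \left(- \frac{1}{6}\right) = - \frac{1}{2} \approx -0.5$)
$- 3 Q - 4 = \left(-3\right) \left(- \frac{1}{2}\right) - 4 = \frac{3}{2} - 4 = - \frac{5}{2}$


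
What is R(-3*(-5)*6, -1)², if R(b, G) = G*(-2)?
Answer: 4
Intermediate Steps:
R(b, G) = -2*G
R(-3*(-5)*6, -1)² = (-2*(-1))² = 2² = 4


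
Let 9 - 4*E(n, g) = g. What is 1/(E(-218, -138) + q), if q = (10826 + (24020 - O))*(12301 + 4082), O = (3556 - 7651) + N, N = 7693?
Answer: 4/2047744083 ≈ 1.9534e-9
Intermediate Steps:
O = 3598 (O = (3556 - 7651) + 7693 = -4095 + 7693 = 3598)
E(n, g) = 9/4 - g/4
q = 511935984 (q = (10826 + (24020 - 1*3598))*(12301 + 4082) = (10826 + (24020 - 3598))*16383 = (10826 + 20422)*16383 = 31248*16383 = 511935984)
1/(E(-218, -138) + q) = 1/((9/4 - 1/4*(-138)) + 511935984) = 1/((9/4 + 69/2) + 511935984) = 1/(147/4 + 511935984) = 1/(2047744083/4) = 4/2047744083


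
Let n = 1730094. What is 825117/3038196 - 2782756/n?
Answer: -1171171362863/876060778404 ≈ -1.3369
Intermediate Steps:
825117/3038196 - 2782756/n = 825117/3038196 - 2782756/1730094 = 825117*(1/3038196) - 2782756*1/1730094 = 275039/1012732 - 1391378/865047 = -1171171362863/876060778404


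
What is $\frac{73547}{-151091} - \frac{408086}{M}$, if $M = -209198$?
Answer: $\frac{23136118260}{15803967509} \approx 1.4639$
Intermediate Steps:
$\frac{73547}{-151091} - \frac{408086}{M} = \frac{73547}{-151091} - \frac{408086}{-209198} = 73547 \left(- \frac{1}{151091}\right) - - \frac{204043}{104599} = - \frac{73547}{151091} + \frac{204043}{104599} = \frac{23136118260}{15803967509}$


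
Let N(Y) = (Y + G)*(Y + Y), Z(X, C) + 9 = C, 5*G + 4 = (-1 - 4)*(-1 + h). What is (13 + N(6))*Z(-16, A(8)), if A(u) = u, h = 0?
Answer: -437/5 ≈ -87.400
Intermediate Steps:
G = 1/5 (G = -4/5 + ((-1 - 4)*(-1 + 0))/5 = -4/5 + (-5*(-1))/5 = -4/5 + (1/5)*5 = -4/5 + 1 = 1/5 ≈ 0.20000)
Z(X, C) = -9 + C
N(Y) = 2*Y*(1/5 + Y) (N(Y) = (Y + 1/5)*(Y + Y) = (1/5 + Y)*(2*Y) = 2*Y*(1/5 + Y))
(13 + N(6))*Z(-16, A(8)) = (13 + (2/5)*6*(1 + 5*6))*(-9 + 8) = (13 + (2/5)*6*(1 + 30))*(-1) = (13 + (2/5)*6*31)*(-1) = (13 + 372/5)*(-1) = (437/5)*(-1) = -437/5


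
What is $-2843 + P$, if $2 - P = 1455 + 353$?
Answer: $-4649$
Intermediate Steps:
$P = -1806$ ($P = 2 - \left(1455 + 353\right) = 2 - 1808 = -1806$)
$-2843 + P = -2843 - 1806 = -4649$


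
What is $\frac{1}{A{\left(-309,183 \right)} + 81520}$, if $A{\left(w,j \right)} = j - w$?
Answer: $\frac{1}{82012} \approx 1.2193 \cdot 10^{-5}$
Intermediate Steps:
$\frac{1}{A{\left(-309,183 \right)} + 81520} = \frac{1}{\left(183 - -309\right) + 81520} = \frac{1}{\left(183 + 309\right) + 81520} = \frac{1}{492 + 81520} = \frac{1}{82012}$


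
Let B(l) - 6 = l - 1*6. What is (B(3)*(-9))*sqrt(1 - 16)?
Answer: -27*I*sqrt(15) ≈ -104.57*I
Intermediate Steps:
B(l) = l (B(l) = 6 + (l - 1*6) = 6 + (l - 6) = 6 + (-6 + l) = l)
(B(3)*(-9))*sqrt(1 - 16) = (3*(-9))*sqrt(1 - 16) = -27*I*sqrt(15)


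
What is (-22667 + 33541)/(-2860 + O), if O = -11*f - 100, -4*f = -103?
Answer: -43496/12973 ≈ -3.3528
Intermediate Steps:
f = 103/4 (f = -1/4*(-103) = 103/4 ≈ 25.750)
O = -1533/4 (O = -11*103/4 - 100 = -1133/4 - 100 = -1533/4 ≈ -383.25)
(-22667 + 33541)/(-2860 + O) = (-22667 + 33541)/(-2860 - 1533/4) = 10874/(-12973/4) = 10874*(-4/12973) = -43496/12973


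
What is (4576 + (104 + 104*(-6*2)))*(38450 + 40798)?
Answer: 271979136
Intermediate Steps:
(4576 + (104 + 104*(-6*2)))*(38450 + 40798) = (4576 + (104 + 104*(-12)))*79248 = (4576 + (104 - 1248))*79248 = (4576 - 1144)*79248 = 3432*79248 = 271979136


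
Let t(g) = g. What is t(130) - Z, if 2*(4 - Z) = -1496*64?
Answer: -47746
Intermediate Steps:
Z = 47876 (Z = 4 - (-748)*64 = 4 - ½*(-95744) = 4 + 47872 = 47876)
t(130) - Z = 130 - 1*47876 = 130 - 47876 = -47746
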